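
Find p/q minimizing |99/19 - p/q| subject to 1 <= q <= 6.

Expand x = 99/19 as a continued fraction with the Euclidean algorithm:
  99 = 5*19 + 4, so a_0 = 5.
  19 = 4*4 + 3, so a_1 = 4.
  4 = 1*3 + 1, so a_2 = 1.
  3 = 3*1 + 0, so a_3 = 3.
so x = [5; 4, 1, 3].
Convergents (p_i = a_i*p_{i-1} + p_{i-2}, q_i = a_i*q_{i-1} + q_{i-2} with p_{-2}=0, p_{-1}=1, q_{-2}=1, q_{-1}=0), until the denominator exceeds 6:
  i=0: a_0=5, p_0 = 5*1 + 0 = 5, q_0 = 5*0 + 1 = 1.
  i=1: a_1=4, p_1 = 4*5 + 1 = 21, q_1 = 4*1 + 0 = 4.
  i=2: a_2=1, p_2 = 1*21 + 5 = 26, q_2 = 1*4 + 1 = 5.
  i=3: a_3=3, p_3 = 3*26 + 21 = 99, q_3 = 3*5 + 4 = 19.
q_3 = 19 > 6, so the last convergent with denominator <= 6 is p_2/q_2 = 26/5.
The closest fraction with denominator <= 6 is either p_2/q_2 or the intermediate fraction (k*p_2 + p_1)/(k*q_2 + q_1) with the largest k >= 1 whose denominator stays <= 6; these approach x as k grows, and every other convergent or intermediate fraction in range is farther away.
Largest k: floor((6 - q_1)/q_2) = floor((6 - 4)/5) = 0.
Since k = 0, no intermediate fraction beyond p_2/q_2 has denominator <= 6, so the convergent 26/5 is the closest (its error is |99*5 - 26*19|/(19*5) = 1/95).

26/5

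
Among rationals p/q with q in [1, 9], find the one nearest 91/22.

29/7

Expand x = 91/22 as a continued fraction with the Euclidean algorithm:
  91 = 4*22 + 3, so a_0 = 4.
  22 = 7*3 + 1, so a_1 = 7.
  3 = 3*1 + 0, so a_2 = 3.
so x = [4; 7, 3].
Convergents (p_i = a_i*p_{i-1} + p_{i-2}, q_i = a_i*q_{i-1} + q_{i-2} with p_{-2}=0, p_{-1}=1, q_{-2}=1, q_{-1}=0), until the denominator exceeds 9:
  i=0: a_0=4, p_0 = 4*1 + 0 = 4, q_0 = 4*0 + 1 = 1.
  i=1: a_1=7, p_1 = 7*4 + 1 = 29, q_1 = 7*1 + 0 = 7.
  i=2: a_2=3, p_2 = 3*29 + 4 = 91, q_2 = 3*7 + 1 = 22.
q_2 = 22 > 9, so the last convergent with denominator <= 9 is p_1/q_1 = 29/7.
The closest fraction with denominator <= 9 is either p_1/q_1 or the intermediate fraction (k*p_1 + p_0)/(k*q_1 + q_0) with the largest k >= 1 whose denominator stays <= 9; these approach x as k grows, and every other convergent or intermediate fraction in range is farther away.
Largest k: floor((9 - q_0)/q_1) = floor((9 - 1)/7) = 1.
That gives (1*29 + 4)/(1*7 + 1) = 33/8.
Compare the errors: |x - 29/7| = |91*7 - 29*22|/(22*7) = 1/154, and |x - 33/8| = |91*8 - 33*22|/(22*8) = 2/176.
Cross-multiplying, 1*176 = 176 < 308 = 2*154, so 1/154 is smaller: the convergent 29/7 is closer to x than 33/8.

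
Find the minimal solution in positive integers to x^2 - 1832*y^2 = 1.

First expand sqrt(1832) as a continued fraction. With x_i = (sqrt(1832) + m_i)/d_i and (m_0, d_0) = (0, 1): a_0 = floor(sqrt(1832)) = 42, since 42^2 = 1764 <= 1832 < 1849 = 43^2.
Iterate m_{i+1} = d_i*a_i - m_i, d_{i+1} = (1832 - m_{i+1}^2)/d_i, a_{i+1} = floor((a_0 + m_{i+1})/d_{i+1}):
  m_1 = 1*42 - 0 = 42, d_1 = (1832 - 42^2)/1 = 68/1 = 68, a_1 = floor((42 + 42)/68) = 1.
  m_2 = 68*1 - 42 = 26, d_2 = (1832 - 26^2)/68 = 1156/68 = 17, a_2 = floor((42 + 26)/17) = 4.
  m_3 = 17*4 - 26 = 42, d_3 = (1832 - 42^2)/17 = 68/17 = 4, a_3 = floor((42 + 42)/4) = 21.
  m_4 = 4*21 - 42 = 42, d_4 = (1832 - 42^2)/4 = 68/4 = 17, a_4 = floor((42 + 42)/17) = 4.
  m_5 = 17*4 - 42 = 26, d_5 = (1832 - 26^2)/17 = 1156/17 = 68, a_5 = floor((42 + 26)/68) = 1.
  m_6 = 68*1 - 26 = 42, d_6 = (1832 - 42^2)/68 = 68/68 = 1, a_6 = floor((42 + 42)/1) = 84.
  m_7 = 1*84 - 42 = 42, d_7 = (1832 - 42^2)/1 = 68/1 = 68: (m_7, d_7) = (m_1, d_1) = (42, 68), so from here the quotients repeat a_1, ..., a_6; the period length is 6.
So sqrt(1832) = [42; (1, 4, 21, 4, 1, 84)] with period length k = 6.
k is even, so the fundamental solution of x^2 - 1832y^2 = 1 is (p_{k-1}, q_{k-1}) = (p_5, q_5); compute convergents through index 5.
Convergents (p_i = a_i*p_{i-1} + p_{i-2}, q_i = a_i*q_{i-1} + q_{i-2} with p_{-2}=0, p_{-1}=1, q_{-2}=1, q_{-1}=0):
  i=0: a_0=42, p_0 = 42*1 + 0 = 42, q_0 = 42*0 + 1 = 1.
  i=1: a_1=1, p_1 = 1*42 + 1 = 43, q_1 = 1*1 + 0 = 1.
  i=2: a_2=4, p_2 = 4*43 + 42 = 214, q_2 = 4*1 + 1 = 5.
  i=3: a_3=21, p_3 = 21*214 + 43 = 4537, q_3 = 21*5 + 1 = 106.
  i=4: a_4=4, p_4 = 4*4537 + 214 = 18362, q_4 = 4*106 + 5 = 429.
  i=5: a_5=1, p_5 = 1*18362 + 4537 = 22899, q_5 = 1*429 + 106 = 535.
Check: 22899^2 - 1832*535^2 = 524364201 - 524364200 = 1, so (x, y) = (22899, 535) solves the equation, and by the theorem it is the least positive solution.

(x, y) = (22899, 535)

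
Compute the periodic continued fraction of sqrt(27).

Write x_i = (sqrt(27) + m_i)/d_i with (m_0, d_0) = (0, 1). a_0 = floor(sqrt(27)) = 5, since 5^2 = 25 <= 27 < 36 = 6^2.
Iterate m_{i+1} = d_i*a_i - m_i, d_{i+1} = (27 - m_{i+1}^2)/d_i, a_{i+1} = floor((a_0 + m_{i+1})/d_{i+1}):
  m_1 = 1*5 - 0 = 5, d_1 = (27 - 5^2)/1 = 2/1 = 2, a_1 = floor((5 + 5)/2) = 5.
  m_2 = 2*5 - 5 = 5, d_2 = (27 - 5^2)/2 = 2/2 = 1, a_2 = floor((5 + 5)/1) = 10.
  m_3 = 1*10 - 5 = 5, d_3 = (27 - 5^2)/1 = 2/1 = 2: (m_3, d_3) = (m_1, d_1) = (5, 2), so from here the quotients repeat a_1, a_2; the period length is 2.
Hence the expansion of sqrt(27) is a_0 = 5 followed by the repeating block 5, 10 (period 2).

[5; (5, 10)]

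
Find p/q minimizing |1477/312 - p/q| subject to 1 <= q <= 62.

Expand x = 1477/312 as a continued fraction with the Euclidean algorithm:
  1477 = 4*312 + 229, so a_0 = 4.
  312 = 1*229 + 83, so a_1 = 1.
  229 = 2*83 + 63, so a_2 = 2.
  83 = 1*63 + 20, so a_3 = 1.
  63 = 3*20 + 3, so a_4 = 3.
  20 = 6*3 + 2, so a_5 = 6.
  3 = 1*2 + 1, so a_6 = 1.
  2 = 2*1 + 0, so a_7 = 2.
so x = [4; 1, 2, 1, 3, 6, 1, 2].
Convergents (p_i = a_i*p_{i-1} + p_{i-2}, q_i = a_i*q_{i-1} + q_{i-2} with p_{-2}=0, p_{-1}=1, q_{-2}=1, q_{-1}=0), until the denominator exceeds 62:
  i=0: a_0=4, p_0 = 4*1 + 0 = 4, q_0 = 4*0 + 1 = 1.
  i=1: a_1=1, p_1 = 1*4 + 1 = 5, q_1 = 1*1 + 0 = 1.
  i=2: a_2=2, p_2 = 2*5 + 4 = 14, q_2 = 2*1 + 1 = 3.
  i=3: a_3=1, p_3 = 1*14 + 5 = 19, q_3 = 1*3 + 1 = 4.
  i=4: a_4=3, p_4 = 3*19 + 14 = 71, q_4 = 3*4 + 3 = 15.
  i=5: a_5=6, p_5 = 6*71 + 19 = 445, q_5 = 6*15 + 4 = 94.
q_5 = 94 > 62, so the last convergent with denominator <= 62 is p_4/q_4 = 71/15.
The closest fraction with denominator <= 62 is either p_4/q_4 or the intermediate fraction (k*p_4 + p_3)/(k*q_4 + q_3) with the largest k >= 1 whose denominator stays <= 62; these approach x as k grows, and every other convergent or intermediate fraction in range is farther away.
Largest k: floor((62 - q_3)/q_4) = floor((62 - 4)/15) = 3.
That gives (3*71 + 19)/(3*15 + 4) = 232/49.
Compare the errors: |x - 71/15| = |1477*15 - 71*312|/(312*15) = 3/4680, and |x - 232/49| = |1477*49 - 232*312|/(312*49) = 11/15288.
Cross-multiplying, 3*15288 = 45864 < 51480 = 11*4680, so 3/4680 is smaller: the convergent 71/15 is closer to x than 232/49.

71/15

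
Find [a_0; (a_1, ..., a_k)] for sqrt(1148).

[33; (1, 7, 2, 16, 2, 7, 1, 66)]

Write x_i = (sqrt(1148) + m_i)/d_i with (m_0, d_0) = (0, 1). a_0 = floor(sqrt(1148)) = 33, since 33^2 = 1089 <= 1148 < 1156 = 34^2.
Iterate m_{i+1} = d_i*a_i - m_i, d_{i+1} = (1148 - m_{i+1}^2)/d_i, a_{i+1} = floor((a_0 + m_{i+1})/d_{i+1}):
  m_1 = 1*33 - 0 = 33, d_1 = (1148 - 33^2)/1 = 59/1 = 59, a_1 = floor((33 + 33)/59) = 1.
  m_2 = 59*1 - 33 = 26, d_2 = (1148 - 26^2)/59 = 472/59 = 8, a_2 = floor((33 + 26)/8) = 7.
  m_3 = 8*7 - 26 = 30, d_3 = (1148 - 30^2)/8 = 248/8 = 31, a_3 = floor((33 + 30)/31) = 2.
  m_4 = 31*2 - 30 = 32, d_4 = (1148 - 32^2)/31 = 124/31 = 4, a_4 = floor((33 + 32)/4) = 16.
  m_5 = 4*16 - 32 = 32, d_5 = (1148 - 32^2)/4 = 124/4 = 31, a_5 = floor((33 + 32)/31) = 2.
  m_6 = 31*2 - 32 = 30, d_6 = (1148 - 30^2)/31 = 248/31 = 8, a_6 = floor((33 + 30)/8) = 7.
  m_7 = 8*7 - 30 = 26, d_7 = (1148 - 26^2)/8 = 472/8 = 59, a_7 = floor((33 + 26)/59) = 1.
  m_8 = 59*1 - 26 = 33, d_8 = (1148 - 33^2)/59 = 59/59 = 1, a_8 = floor((33 + 33)/1) = 66.
  m_9 = 1*66 - 33 = 33, d_9 = (1148 - 33^2)/1 = 59/1 = 59: (m_9, d_9) = (m_1, d_1) = (33, 59), so from here the quotients repeat a_1, ..., a_8; the period length is 8.
Hence the expansion of sqrt(1148) is a_0 = 33 followed by the repeating block 1, 7, 2, 16, 2, 7, 1, 66 (period 8).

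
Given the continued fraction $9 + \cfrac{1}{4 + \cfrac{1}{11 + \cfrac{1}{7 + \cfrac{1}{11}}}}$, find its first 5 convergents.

9/1, 37/4, 416/45, 2949/319, 32855/3554

Using the convergent recurrence p_i = a_i*p_{i-1} + p_{i-2}, q_i = a_i*q_{i-1} + q_{i-2} with p_{-2}=0, p_{-1}=1, q_{-2}=1, q_{-1}=0:
  i=0: a_0=9, p_0 = 9*1 + 0 = 9, q_0 = 9*0 + 1 = 1.
  i=1: a_1=4, p_1 = 4*9 + 1 = 37, q_1 = 4*1 + 0 = 4.
  i=2: a_2=11, p_2 = 11*37 + 9 = 416, q_2 = 11*4 + 1 = 45.
  i=3: a_3=7, p_3 = 7*416 + 37 = 2949, q_3 = 7*45 + 4 = 319.
  i=4: a_4=11, p_4 = 11*2949 + 416 = 32855, q_4 = 11*319 + 45 = 3554.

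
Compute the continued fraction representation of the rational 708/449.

[1; 1, 1, 2, 1, 3, 17]

Run the Euclidean algorithm on 708 and 449; the successive quotients are the partial quotients a_0, a_1, ... (each step inverts the fractional part left over by the previous one):
  708 = 1*449 + 259, so a_0 = 1.
  449 = 1*259 + 190, so a_1 = 1.
  259 = 1*190 + 69, so a_2 = 1.
  190 = 2*69 + 52, so a_3 = 2.
  69 = 1*52 + 17, so a_4 = 1.
  52 = 3*17 + 1, so a_5 = 3.
  17 = 17*1 + 0, so a_6 = 17.
The remainder reaches 0 after 7 divisions, so the expansion has 7 partial quotients, read off in order.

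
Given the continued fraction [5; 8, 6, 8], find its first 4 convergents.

Using the convergent recurrence p_i = a_i*p_{i-1} + p_{i-2}, q_i = a_i*q_{i-1} + q_{i-2} with p_{-2}=0, p_{-1}=1, q_{-2}=1, q_{-1}=0:
  i=0: a_0=5, p_0 = 5*1 + 0 = 5, q_0 = 5*0 + 1 = 1.
  i=1: a_1=8, p_1 = 8*5 + 1 = 41, q_1 = 8*1 + 0 = 8.
  i=2: a_2=6, p_2 = 6*41 + 5 = 251, q_2 = 6*8 + 1 = 49.
  i=3: a_3=8, p_3 = 8*251 + 41 = 2049, q_3 = 8*49 + 8 = 400.

5/1, 41/8, 251/49, 2049/400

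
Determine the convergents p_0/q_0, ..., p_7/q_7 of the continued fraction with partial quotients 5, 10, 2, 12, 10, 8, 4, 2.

5/1, 51/10, 107/21, 1335/262, 13457/2641, 108991/21390, 449421/88201, 1007833/197792

Using the convergent recurrence p_i = a_i*p_{i-1} + p_{i-2}, q_i = a_i*q_{i-1} + q_{i-2} with p_{-2}=0, p_{-1}=1, q_{-2}=1, q_{-1}=0:
  i=0: a_0=5, p_0 = 5*1 + 0 = 5, q_0 = 5*0 + 1 = 1.
  i=1: a_1=10, p_1 = 10*5 + 1 = 51, q_1 = 10*1 + 0 = 10.
  i=2: a_2=2, p_2 = 2*51 + 5 = 107, q_2 = 2*10 + 1 = 21.
  i=3: a_3=12, p_3 = 12*107 + 51 = 1335, q_3 = 12*21 + 10 = 262.
  i=4: a_4=10, p_4 = 10*1335 + 107 = 13457, q_4 = 10*262 + 21 = 2641.
  i=5: a_5=8, p_5 = 8*13457 + 1335 = 108991, q_5 = 8*2641 + 262 = 21390.
  i=6: a_6=4, p_6 = 4*108991 + 13457 = 449421, q_6 = 4*21390 + 2641 = 88201.
  i=7: a_7=2, p_7 = 2*449421 + 108991 = 1007833, q_7 = 2*88201 + 21390 = 197792.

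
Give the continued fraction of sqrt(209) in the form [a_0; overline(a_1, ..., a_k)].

[14; overline(2, 5, 3, 2, 3, 5, 2, 28)]

Write x_i = (sqrt(209) + m_i)/d_i with (m_0, d_0) = (0, 1). a_0 = floor(sqrt(209)) = 14, since 14^2 = 196 <= 209 < 225 = 15^2.
Iterate m_{i+1} = d_i*a_i - m_i, d_{i+1} = (209 - m_{i+1}^2)/d_i, a_{i+1} = floor((a_0 + m_{i+1})/d_{i+1}):
  m_1 = 1*14 - 0 = 14, d_1 = (209 - 14^2)/1 = 13/1 = 13, a_1 = floor((14 + 14)/13) = 2.
  m_2 = 13*2 - 14 = 12, d_2 = (209 - 12^2)/13 = 65/13 = 5, a_2 = floor((14 + 12)/5) = 5.
  m_3 = 5*5 - 12 = 13, d_3 = (209 - 13^2)/5 = 40/5 = 8, a_3 = floor((14 + 13)/8) = 3.
  m_4 = 8*3 - 13 = 11, d_4 = (209 - 11^2)/8 = 88/8 = 11, a_4 = floor((14 + 11)/11) = 2.
  m_5 = 11*2 - 11 = 11, d_5 = (209 - 11^2)/11 = 88/11 = 8, a_5 = floor((14 + 11)/8) = 3.
  m_6 = 8*3 - 11 = 13, d_6 = (209 - 13^2)/8 = 40/8 = 5, a_6 = floor((14 + 13)/5) = 5.
  m_7 = 5*5 - 13 = 12, d_7 = (209 - 12^2)/5 = 65/5 = 13, a_7 = floor((14 + 12)/13) = 2.
  m_8 = 13*2 - 12 = 14, d_8 = (209 - 14^2)/13 = 13/13 = 1, a_8 = floor((14 + 14)/1) = 28.
  m_9 = 1*28 - 14 = 14, d_9 = (209 - 14^2)/1 = 13/1 = 13: (m_9, d_9) = (m_1, d_1) = (14, 13), so from here the quotients repeat a_1, ..., a_8; the period length is 8.
Hence the expansion of sqrt(209) is a_0 = 14 followed by the repeating block 2, 5, 3, 2, 3, 5, 2, 28 (period 8).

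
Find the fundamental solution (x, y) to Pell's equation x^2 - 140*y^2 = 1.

(x, y) = (71, 6)

First expand sqrt(140) as a continued fraction. With x_i = (sqrt(140) + m_i)/d_i and (m_0, d_0) = (0, 1): a_0 = floor(sqrt(140)) = 11, since 11^2 = 121 <= 140 < 144 = 12^2.
Iterate m_{i+1} = d_i*a_i - m_i, d_{i+1} = (140 - m_{i+1}^2)/d_i, a_{i+1} = floor((a_0 + m_{i+1})/d_{i+1}):
  m_1 = 1*11 - 0 = 11, d_1 = (140 - 11^2)/1 = 19/1 = 19, a_1 = floor((11 + 11)/19) = 1.
  m_2 = 19*1 - 11 = 8, d_2 = (140 - 8^2)/19 = 76/19 = 4, a_2 = floor((11 + 8)/4) = 4.
  m_3 = 4*4 - 8 = 8, d_3 = (140 - 8^2)/4 = 76/4 = 19, a_3 = floor((11 + 8)/19) = 1.
  m_4 = 19*1 - 8 = 11, d_4 = (140 - 11^2)/19 = 19/19 = 1, a_4 = floor((11 + 11)/1) = 22.
  m_5 = 1*22 - 11 = 11, d_5 = (140 - 11^2)/1 = 19/1 = 19: (m_5, d_5) = (m_1, d_1) = (11, 19), so from here the quotients repeat a_1, ..., a_4; the period length is 4.
So sqrt(140) = [11; (1, 4, 1, 22)] with period length k = 4.
k is even, so the fundamental solution of x^2 - 140y^2 = 1 is (p_{k-1}, q_{k-1}) = (p_3, q_3); compute convergents through index 3.
Convergents (p_i = a_i*p_{i-1} + p_{i-2}, q_i = a_i*q_{i-1} + q_{i-2} with p_{-2}=0, p_{-1}=1, q_{-2}=1, q_{-1}=0):
  i=0: a_0=11, p_0 = 11*1 + 0 = 11, q_0 = 11*0 + 1 = 1.
  i=1: a_1=1, p_1 = 1*11 + 1 = 12, q_1 = 1*1 + 0 = 1.
  i=2: a_2=4, p_2 = 4*12 + 11 = 59, q_2 = 4*1 + 1 = 5.
  i=3: a_3=1, p_3 = 1*59 + 12 = 71, q_3 = 1*5 + 1 = 6.
Check: 71^2 - 140*6^2 = 5041 - 5040 = 1, so (x, y) = (71, 6) solves the equation, and by the theorem it is the least positive solution.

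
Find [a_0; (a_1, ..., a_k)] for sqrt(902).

Write x_i = (sqrt(902) + m_i)/d_i with (m_0, d_0) = (0, 1). a_0 = floor(sqrt(902)) = 30, since 30^2 = 900 <= 902 < 961 = 31^2.
Iterate m_{i+1} = d_i*a_i - m_i, d_{i+1} = (902 - m_{i+1}^2)/d_i, a_{i+1} = floor((a_0 + m_{i+1})/d_{i+1}):
  m_1 = 1*30 - 0 = 30, d_1 = (902 - 30^2)/1 = 2/1 = 2, a_1 = floor((30 + 30)/2) = 30.
  m_2 = 2*30 - 30 = 30, d_2 = (902 - 30^2)/2 = 2/2 = 1, a_2 = floor((30 + 30)/1) = 60.
  m_3 = 1*60 - 30 = 30, d_3 = (902 - 30^2)/1 = 2/1 = 2: (m_3, d_3) = (m_1, d_1) = (30, 2), so from here the quotients repeat a_1, a_2; the period length is 2.
Hence the expansion of sqrt(902) is a_0 = 30 followed by the repeating block 30, 60 (period 2).

[30; (30, 60)]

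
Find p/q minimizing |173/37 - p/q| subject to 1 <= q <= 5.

Expand x = 173/37 as a continued fraction with the Euclidean algorithm:
  173 = 4*37 + 25, so a_0 = 4.
  37 = 1*25 + 12, so a_1 = 1.
  25 = 2*12 + 1, so a_2 = 2.
  12 = 12*1 + 0, so a_3 = 12.
so x = [4; 1, 2, 12].
Convergents (p_i = a_i*p_{i-1} + p_{i-2}, q_i = a_i*q_{i-1} + q_{i-2} with p_{-2}=0, p_{-1}=1, q_{-2}=1, q_{-1}=0), until the denominator exceeds 5:
  i=0: a_0=4, p_0 = 4*1 + 0 = 4, q_0 = 4*0 + 1 = 1.
  i=1: a_1=1, p_1 = 1*4 + 1 = 5, q_1 = 1*1 + 0 = 1.
  i=2: a_2=2, p_2 = 2*5 + 4 = 14, q_2 = 2*1 + 1 = 3.
  i=3: a_3=12, p_3 = 12*14 + 5 = 173, q_3 = 12*3 + 1 = 37.
q_3 = 37 > 5, so the last convergent with denominator <= 5 is p_2/q_2 = 14/3.
The closest fraction with denominator <= 5 is either p_2/q_2 or the intermediate fraction (k*p_2 + p_1)/(k*q_2 + q_1) with the largest k >= 1 whose denominator stays <= 5; these approach x as k grows, and every other convergent or intermediate fraction in range is farther away.
Largest k: floor((5 - q_1)/q_2) = floor((5 - 1)/3) = 1.
That gives (1*14 + 5)/(1*3 + 1) = 19/4.
Compare the errors: |x - 14/3| = |173*3 - 14*37|/(37*3) = 1/111, and |x - 19/4| = |173*4 - 19*37|/(37*4) = 11/148.
Cross-multiplying, 1*148 = 148 < 1221 = 11*111, so 1/111 is smaller: the convergent 14/3 is closer to x than 19/4.

14/3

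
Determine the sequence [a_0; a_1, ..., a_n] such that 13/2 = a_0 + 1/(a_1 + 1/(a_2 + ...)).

[6; 2]

Run the Euclidean algorithm on 13 and 2; the successive quotients are the partial quotients a_0, a_1, ... (each step inverts the fractional part left over by the previous one):
  13 = 6*2 + 1, so a_0 = 6.
  2 = 2*1 + 0, so a_1 = 2.
The remainder reaches 0 after 2 divisions, so the expansion has 2 partial quotients, read off in order.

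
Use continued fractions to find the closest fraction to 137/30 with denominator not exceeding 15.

32/7

Expand x = 137/30 as a continued fraction with the Euclidean algorithm:
  137 = 4*30 + 17, so a_0 = 4.
  30 = 1*17 + 13, so a_1 = 1.
  17 = 1*13 + 4, so a_2 = 1.
  13 = 3*4 + 1, so a_3 = 3.
  4 = 4*1 + 0, so a_4 = 4.
so x = [4; 1, 1, 3, 4].
Convergents (p_i = a_i*p_{i-1} + p_{i-2}, q_i = a_i*q_{i-1} + q_{i-2} with p_{-2}=0, p_{-1}=1, q_{-2}=1, q_{-1}=0), until the denominator exceeds 15:
  i=0: a_0=4, p_0 = 4*1 + 0 = 4, q_0 = 4*0 + 1 = 1.
  i=1: a_1=1, p_1 = 1*4 + 1 = 5, q_1 = 1*1 + 0 = 1.
  i=2: a_2=1, p_2 = 1*5 + 4 = 9, q_2 = 1*1 + 1 = 2.
  i=3: a_3=3, p_3 = 3*9 + 5 = 32, q_3 = 3*2 + 1 = 7.
  i=4: a_4=4, p_4 = 4*32 + 9 = 137, q_4 = 4*7 + 2 = 30.
q_4 = 30 > 15, so the last convergent with denominator <= 15 is p_3/q_3 = 32/7.
The closest fraction with denominator <= 15 is either p_3/q_3 or the intermediate fraction (k*p_3 + p_2)/(k*q_3 + q_2) with the largest k >= 1 whose denominator stays <= 15; these approach x as k grows, and every other convergent or intermediate fraction in range is farther away.
Largest k: floor((15 - q_2)/q_3) = floor((15 - 2)/7) = 1.
That gives (1*32 + 9)/(1*7 + 2) = 41/9.
Compare the errors: |x - 32/7| = |137*7 - 32*30|/(30*7) = 1/210, and |x - 41/9| = |137*9 - 41*30|/(30*9) = 3/270.
Cross-multiplying, 1*270 = 270 < 630 = 3*210, so 1/210 is smaller: the convergent 32/7 is closer to x than 41/9.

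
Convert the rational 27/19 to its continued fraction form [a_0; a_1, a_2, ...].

[1; 2, 2, 1, 2]

Run the Euclidean algorithm on 27 and 19; the successive quotients are the partial quotients a_0, a_1, ... (each step inverts the fractional part left over by the previous one):
  27 = 1*19 + 8, so a_0 = 1.
  19 = 2*8 + 3, so a_1 = 2.
  8 = 2*3 + 2, so a_2 = 2.
  3 = 1*2 + 1, so a_3 = 1.
  2 = 2*1 + 0, so a_4 = 2.
The remainder reaches 0 after 5 divisions, so the expansion has 5 partial quotients, read off in order.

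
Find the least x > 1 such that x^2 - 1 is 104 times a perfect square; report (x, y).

First expand sqrt(104) as a continued fraction. With x_i = (sqrt(104) + m_i)/d_i and (m_0, d_0) = (0, 1): a_0 = floor(sqrt(104)) = 10, since 10^2 = 100 <= 104 < 121 = 11^2.
Iterate m_{i+1} = d_i*a_i - m_i, d_{i+1} = (104 - m_{i+1}^2)/d_i, a_{i+1} = floor((a_0 + m_{i+1})/d_{i+1}):
  m_1 = 1*10 - 0 = 10, d_1 = (104 - 10^2)/1 = 4/1 = 4, a_1 = floor((10 + 10)/4) = 5.
  m_2 = 4*5 - 10 = 10, d_2 = (104 - 10^2)/4 = 4/4 = 1, a_2 = floor((10 + 10)/1) = 20.
  m_3 = 1*20 - 10 = 10, d_3 = (104 - 10^2)/1 = 4/1 = 4: (m_3, d_3) = (m_1, d_1) = (10, 4), so from here the quotients repeat a_1, a_2; the period length is 2.
So sqrt(104) = [10; (5, 20)] with period length k = 2.
k is even, so the fundamental solution of x^2 - 104y^2 = 1 is (p_{k-1}, q_{k-1}) = (p_1, q_1); compute convergents through index 1.
Convergents (p_i = a_i*p_{i-1} + p_{i-2}, q_i = a_i*q_{i-1} + q_{i-2} with p_{-2}=0, p_{-1}=1, q_{-2}=1, q_{-1}=0):
  i=0: a_0=10, p_0 = 10*1 + 0 = 10, q_0 = 10*0 + 1 = 1.
  i=1: a_1=5, p_1 = 5*10 + 1 = 51, q_1 = 5*1 + 0 = 5.
Check: 51^2 - 104*5^2 = 2601 - 2600 = 1, so (x, y) = (51, 5) solves the equation, and by the theorem it is the least positive solution.

(x, y) = (51, 5)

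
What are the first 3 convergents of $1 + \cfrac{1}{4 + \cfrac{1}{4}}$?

1/1, 5/4, 21/17

Using the convergent recurrence p_i = a_i*p_{i-1} + p_{i-2}, q_i = a_i*q_{i-1} + q_{i-2} with p_{-2}=0, p_{-1}=1, q_{-2}=1, q_{-1}=0:
  i=0: a_0=1, p_0 = 1*1 + 0 = 1, q_0 = 1*0 + 1 = 1.
  i=1: a_1=4, p_1 = 4*1 + 1 = 5, q_1 = 4*1 + 0 = 4.
  i=2: a_2=4, p_2 = 4*5 + 1 = 21, q_2 = 4*4 + 1 = 17.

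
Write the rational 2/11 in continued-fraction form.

Run the Euclidean algorithm on 2 and 11; the successive quotients are the partial quotients a_0, a_1, ... (each step inverts the fractional part left over by the previous one):
  2 = 0*11 + 2, so a_0 = 0.
  11 = 5*2 + 1, so a_1 = 5.
  2 = 2*1 + 0, so a_2 = 2.
The remainder reaches 0 after 3 divisions, so the expansion has 3 partial quotients, read off in order.

[0; 5, 2]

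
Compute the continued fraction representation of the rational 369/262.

Run the Euclidean algorithm on 369 and 262; the successive quotients are the partial quotients a_0, a_1, ... (each step inverts the fractional part left over by the previous one):
  369 = 1*262 + 107, so a_0 = 1.
  262 = 2*107 + 48, so a_1 = 2.
  107 = 2*48 + 11, so a_2 = 2.
  48 = 4*11 + 4, so a_3 = 4.
  11 = 2*4 + 3, so a_4 = 2.
  4 = 1*3 + 1, so a_5 = 1.
  3 = 3*1 + 0, so a_6 = 3.
The remainder reaches 0 after 7 divisions, so the expansion has 7 partial quotients, read off in order.

[1; 2, 2, 4, 2, 1, 3]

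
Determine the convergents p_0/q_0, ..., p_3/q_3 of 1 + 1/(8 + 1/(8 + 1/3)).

1/1, 9/8, 73/65, 228/203

Using the convergent recurrence p_i = a_i*p_{i-1} + p_{i-2}, q_i = a_i*q_{i-1} + q_{i-2} with p_{-2}=0, p_{-1}=1, q_{-2}=1, q_{-1}=0:
  i=0: a_0=1, p_0 = 1*1 + 0 = 1, q_0 = 1*0 + 1 = 1.
  i=1: a_1=8, p_1 = 8*1 + 1 = 9, q_1 = 8*1 + 0 = 8.
  i=2: a_2=8, p_2 = 8*9 + 1 = 73, q_2 = 8*8 + 1 = 65.
  i=3: a_3=3, p_3 = 3*73 + 9 = 228, q_3 = 3*65 + 8 = 203.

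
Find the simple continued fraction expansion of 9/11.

Run the Euclidean algorithm on 9 and 11; the successive quotients are the partial quotients a_0, a_1, ... (each step inverts the fractional part left over by the previous one):
  9 = 0*11 + 9, so a_0 = 0.
  11 = 1*9 + 2, so a_1 = 1.
  9 = 4*2 + 1, so a_2 = 4.
  2 = 2*1 + 0, so a_3 = 2.
The remainder reaches 0 after 4 divisions, so the expansion has 4 partial quotients, read off in order.

[0; 1, 4, 2]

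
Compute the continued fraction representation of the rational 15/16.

[0; 1, 15]

Run the Euclidean algorithm on 15 and 16; the successive quotients are the partial quotients a_0, a_1, ... (each step inverts the fractional part left over by the previous one):
  15 = 0*16 + 15, so a_0 = 0.
  16 = 1*15 + 1, so a_1 = 1.
  15 = 15*1 + 0, so a_2 = 15.
The remainder reaches 0 after 3 divisions, so the expansion has 3 partial quotients, read off in order.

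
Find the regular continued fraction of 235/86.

[2; 1, 2, 1, 2, 1, 5]

Run the Euclidean algorithm on 235 and 86; the successive quotients are the partial quotients a_0, a_1, ... (each step inverts the fractional part left over by the previous one):
  235 = 2*86 + 63, so a_0 = 2.
  86 = 1*63 + 23, so a_1 = 1.
  63 = 2*23 + 17, so a_2 = 2.
  23 = 1*17 + 6, so a_3 = 1.
  17 = 2*6 + 5, so a_4 = 2.
  6 = 1*5 + 1, so a_5 = 1.
  5 = 5*1 + 0, so a_6 = 5.
The remainder reaches 0 after 7 divisions, so the expansion has 7 partial quotients, read off in order.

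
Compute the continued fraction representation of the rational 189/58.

Run the Euclidean algorithm on 189 and 58; the successive quotients are the partial quotients a_0, a_1, ... (each step inverts the fractional part left over by the previous one):
  189 = 3*58 + 15, so a_0 = 3.
  58 = 3*15 + 13, so a_1 = 3.
  15 = 1*13 + 2, so a_2 = 1.
  13 = 6*2 + 1, so a_3 = 6.
  2 = 2*1 + 0, so a_4 = 2.
The remainder reaches 0 after 5 divisions, so the expansion has 5 partial quotients, read off in order.

[3; 3, 1, 6, 2]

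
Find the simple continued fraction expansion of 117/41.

Run the Euclidean algorithm on 117 and 41; the successive quotients are the partial quotients a_0, a_1, ... (each step inverts the fractional part left over by the previous one):
  117 = 2*41 + 35, so a_0 = 2.
  41 = 1*35 + 6, so a_1 = 1.
  35 = 5*6 + 5, so a_2 = 5.
  6 = 1*5 + 1, so a_3 = 1.
  5 = 5*1 + 0, so a_4 = 5.
The remainder reaches 0 after 5 divisions, so the expansion has 5 partial quotients, read off in order.

[2; 1, 5, 1, 5]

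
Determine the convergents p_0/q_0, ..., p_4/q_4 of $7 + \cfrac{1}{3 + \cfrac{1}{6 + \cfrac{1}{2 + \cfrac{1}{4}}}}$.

Using the convergent recurrence p_i = a_i*p_{i-1} + p_{i-2}, q_i = a_i*q_{i-1} + q_{i-2} with p_{-2}=0, p_{-1}=1, q_{-2}=1, q_{-1}=0:
  i=0: a_0=7, p_0 = 7*1 + 0 = 7, q_0 = 7*0 + 1 = 1.
  i=1: a_1=3, p_1 = 3*7 + 1 = 22, q_1 = 3*1 + 0 = 3.
  i=2: a_2=6, p_2 = 6*22 + 7 = 139, q_2 = 6*3 + 1 = 19.
  i=3: a_3=2, p_3 = 2*139 + 22 = 300, q_3 = 2*19 + 3 = 41.
  i=4: a_4=4, p_4 = 4*300 + 139 = 1339, q_4 = 4*41 + 19 = 183.

7/1, 22/3, 139/19, 300/41, 1339/183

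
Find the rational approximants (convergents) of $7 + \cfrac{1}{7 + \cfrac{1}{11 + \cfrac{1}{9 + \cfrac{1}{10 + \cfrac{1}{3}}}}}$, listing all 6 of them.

7/1, 50/7, 557/78, 5063/709, 51187/7168, 158624/22213

Using the convergent recurrence p_i = a_i*p_{i-1} + p_{i-2}, q_i = a_i*q_{i-1} + q_{i-2} with p_{-2}=0, p_{-1}=1, q_{-2}=1, q_{-1}=0:
  i=0: a_0=7, p_0 = 7*1 + 0 = 7, q_0 = 7*0 + 1 = 1.
  i=1: a_1=7, p_1 = 7*7 + 1 = 50, q_1 = 7*1 + 0 = 7.
  i=2: a_2=11, p_2 = 11*50 + 7 = 557, q_2 = 11*7 + 1 = 78.
  i=3: a_3=9, p_3 = 9*557 + 50 = 5063, q_3 = 9*78 + 7 = 709.
  i=4: a_4=10, p_4 = 10*5063 + 557 = 51187, q_4 = 10*709 + 78 = 7168.
  i=5: a_5=3, p_5 = 3*51187 + 5063 = 158624, q_5 = 3*7168 + 709 = 22213.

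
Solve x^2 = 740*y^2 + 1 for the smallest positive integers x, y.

(x, y) = (9249, 340)

First expand sqrt(740) as a continued fraction. With x_i = (sqrt(740) + m_i)/d_i and (m_0, d_0) = (0, 1): a_0 = floor(sqrt(740)) = 27, since 27^2 = 729 <= 740 < 784 = 28^2.
Iterate m_{i+1} = d_i*a_i - m_i, d_{i+1} = (740 - m_{i+1}^2)/d_i, a_{i+1} = floor((a_0 + m_{i+1})/d_{i+1}):
  m_1 = 1*27 - 0 = 27, d_1 = (740 - 27^2)/1 = 11/1 = 11, a_1 = floor((27 + 27)/11) = 4.
  m_2 = 11*4 - 27 = 17, d_2 = (740 - 17^2)/11 = 451/11 = 41, a_2 = floor((27 + 17)/41) = 1.
  m_3 = 41*1 - 17 = 24, d_3 = (740 - 24^2)/41 = 164/41 = 4, a_3 = floor((27 + 24)/4) = 12.
  m_4 = 4*12 - 24 = 24, d_4 = (740 - 24^2)/4 = 164/4 = 41, a_4 = floor((27 + 24)/41) = 1.
  m_5 = 41*1 - 24 = 17, d_5 = (740 - 17^2)/41 = 451/41 = 11, a_5 = floor((27 + 17)/11) = 4.
  m_6 = 11*4 - 17 = 27, d_6 = (740 - 27^2)/11 = 11/11 = 1, a_6 = floor((27 + 27)/1) = 54.
  m_7 = 1*54 - 27 = 27, d_7 = (740 - 27^2)/1 = 11/1 = 11: (m_7, d_7) = (m_1, d_1) = (27, 11), so from here the quotients repeat a_1, ..., a_6; the period length is 6.
So sqrt(740) = [27; (4, 1, 12, 1, 4, 54)] with period length k = 6.
k is even, so the fundamental solution of x^2 - 740y^2 = 1 is (p_{k-1}, q_{k-1}) = (p_5, q_5); compute convergents through index 5.
Convergents (p_i = a_i*p_{i-1} + p_{i-2}, q_i = a_i*q_{i-1} + q_{i-2} with p_{-2}=0, p_{-1}=1, q_{-2}=1, q_{-1}=0):
  i=0: a_0=27, p_0 = 27*1 + 0 = 27, q_0 = 27*0 + 1 = 1.
  i=1: a_1=4, p_1 = 4*27 + 1 = 109, q_1 = 4*1 + 0 = 4.
  i=2: a_2=1, p_2 = 1*109 + 27 = 136, q_2 = 1*4 + 1 = 5.
  i=3: a_3=12, p_3 = 12*136 + 109 = 1741, q_3 = 12*5 + 4 = 64.
  i=4: a_4=1, p_4 = 1*1741 + 136 = 1877, q_4 = 1*64 + 5 = 69.
  i=5: a_5=4, p_5 = 4*1877 + 1741 = 9249, q_5 = 4*69 + 64 = 340.
Check: 9249^2 - 740*340^2 = 85544001 - 85544000 = 1, so (x, y) = (9249, 340) solves the equation, and by the theorem it is the least positive solution.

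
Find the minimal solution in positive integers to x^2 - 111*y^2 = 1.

(x, y) = (295, 28)

First expand sqrt(111) as a continued fraction. With x_i = (sqrt(111) + m_i)/d_i and (m_0, d_0) = (0, 1): a_0 = floor(sqrt(111)) = 10, since 10^2 = 100 <= 111 < 121 = 11^2.
Iterate m_{i+1} = d_i*a_i - m_i, d_{i+1} = (111 - m_{i+1}^2)/d_i, a_{i+1} = floor((a_0 + m_{i+1})/d_{i+1}):
  m_1 = 1*10 - 0 = 10, d_1 = (111 - 10^2)/1 = 11/1 = 11, a_1 = floor((10 + 10)/11) = 1.
  m_2 = 11*1 - 10 = 1, d_2 = (111 - 1^2)/11 = 110/11 = 10, a_2 = floor((10 + 1)/10) = 1.
  m_3 = 10*1 - 1 = 9, d_3 = (111 - 9^2)/10 = 30/10 = 3, a_3 = floor((10 + 9)/3) = 6.
  m_4 = 3*6 - 9 = 9, d_4 = (111 - 9^2)/3 = 30/3 = 10, a_4 = floor((10 + 9)/10) = 1.
  m_5 = 10*1 - 9 = 1, d_5 = (111 - 1^2)/10 = 110/10 = 11, a_5 = floor((10 + 1)/11) = 1.
  m_6 = 11*1 - 1 = 10, d_6 = (111 - 10^2)/11 = 11/11 = 1, a_6 = floor((10 + 10)/1) = 20.
  m_7 = 1*20 - 10 = 10, d_7 = (111 - 10^2)/1 = 11/1 = 11: (m_7, d_7) = (m_1, d_1) = (10, 11), so from here the quotients repeat a_1, ..., a_6; the period length is 6.
So sqrt(111) = [10; (1, 1, 6, 1, 1, 20)] with period length k = 6.
k is even, so the fundamental solution of x^2 - 111y^2 = 1 is (p_{k-1}, q_{k-1}) = (p_5, q_5); compute convergents through index 5.
Convergents (p_i = a_i*p_{i-1} + p_{i-2}, q_i = a_i*q_{i-1} + q_{i-2} with p_{-2}=0, p_{-1}=1, q_{-2}=1, q_{-1}=0):
  i=0: a_0=10, p_0 = 10*1 + 0 = 10, q_0 = 10*0 + 1 = 1.
  i=1: a_1=1, p_1 = 1*10 + 1 = 11, q_1 = 1*1 + 0 = 1.
  i=2: a_2=1, p_2 = 1*11 + 10 = 21, q_2 = 1*1 + 1 = 2.
  i=3: a_3=6, p_3 = 6*21 + 11 = 137, q_3 = 6*2 + 1 = 13.
  i=4: a_4=1, p_4 = 1*137 + 21 = 158, q_4 = 1*13 + 2 = 15.
  i=5: a_5=1, p_5 = 1*158 + 137 = 295, q_5 = 1*15 + 13 = 28.
Check: 295^2 - 111*28^2 = 87025 - 87024 = 1, so (x, y) = (295, 28) solves the equation, and by the theorem it is the least positive solution.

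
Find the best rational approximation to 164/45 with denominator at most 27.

Expand x = 164/45 as a continued fraction with the Euclidean algorithm:
  164 = 3*45 + 29, so a_0 = 3.
  45 = 1*29 + 16, so a_1 = 1.
  29 = 1*16 + 13, so a_2 = 1.
  16 = 1*13 + 3, so a_3 = 1.
  13 = 4*3 + 1, so a_4 = 4.
  3 = 3*1 + 0, so a_5 = 3.
so x = [3; 1, 1, 1, 4, 3].
Convergents (p_i = a_i*p_{i-1} + p_{i-2}, q_i = a_i*q_{i-1} + q_{i-2} with p_{-2}=0, p_{-1}=1, q_{-2}=1, q_{-1}=0), until the denominator exceeds 27:
  i=0: a_0=3, p_0 = 3*1 + 0 = 3, q_0 = 3*0 + 1 = 1.
  i=1: a_1=1, p_1 = 1*3 + 1 = 4, q_1 = 1*1 + 0 = 1.
  i=2: a_2=1, p_2 = 1*4 + 3 = 7, q_2 = 1*1 + 1 = 2.
  i=3: a_3=1, p_3 = 1*7 + 4 = 11, q_3 = 1*2 + 1 = 3.
  i=4: a_4=4, p_4 = 4*11 + 7 = 51, q_4 = 4*3 + 2 = 14.
  i=5: a_5=3, p_5 = 3*51 + 11 = 164, q_5 = 3*14 + 3 = 45.
q_5 = 45 > 27, so the last convergent with denominator <= 27 is p_4/q_4 = 51/14.
The closest fraction with denominator <= 27 is either p_4/q_4 or the intermediate fraction (k*p_4 + p_3)/(k*q_4 + q_3) with the largest k >= 1 whose denominator stays <= 27; these approach x as k grows, and every other convergent or intermediate fraction in range is farther away.
Largest k: floor((27 - q_3)/q_4) = floor((27 - 3)/14) = 1.
That gives (1*51 + 11)/(1*14 + 3) = 62/17.
Compare the errors: |x - 51/14| = |164*14 - 51*45|/(45*14) = 1/630, and |x - 62/17| = |164*17 - 62*45|/(45*17) = 2/765.
Cross-multiplying, 1*765 = 765 < 1260 = 2*630, so 1/630 is smaller: the convergent 51/14 is closer to x than 62/17.

51/14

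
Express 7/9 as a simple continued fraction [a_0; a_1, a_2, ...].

[0; 1, 3, 2]

Run the Euclidean algorithm on 7 and 9; the successive quotients are the partial quotients a_0, a_1, ... (each step inverts the fractional part left over by the previous one):
  7 = 0*9 + 7, so a_0 = 0.
  9 = 1*7 + 2, so a_1 = 1.
  7 = 3*2 + 1, so a_2 = 3.
  2 = 2*1 + 0, so a_3 = 2.
The remainder reaches 0 after 4 divisions, so the expansion has 4 partial quotients, read off in order.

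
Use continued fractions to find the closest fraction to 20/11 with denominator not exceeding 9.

11/6

Expand x = 20/11 as a continued fraction with the Euclidean algorithm:
  20 = 1*11 + 9, so a_0 = 1.
  11 = 1*9 + 2, so a_1 = 1.
  9 = 4*2 + 1, so a_2 = 4.
  2 = 2*1 + 0, so a_3 = 2.
so x = [1; 1, 4, 2].
Convergents (p_i = a_i*p_{i-1} + p_{i-2}, q_i = a_i*q_{i-1} + q_{i-2} with p_{-2}=0, p_{-1}=1, q_{-2}=1, q_{-1}=0), until the denominator exceeds 9:
  i=0: a_0=1, p_0 = 1*1 + 0 = 1, q_0 = 1*0 + 1 = 1.
  i=1: a_1=1, p_1 = 1*1 + 1 = 2, q_1 = 1*1 + 0 = 1.
  i=2: a_2=4, p_2 = 4*2 + 1 = 9, q_2 = 4*1 + 1 = 5.
  i=3: a_3=2, p_3 = 2*9 + 2 = 20, q_3 = 2*5 + 1 = 11.
q_3 = 11 > 9, so the last convergent with denominator <= 9 is p_2/q_2 = 9/5.
The closest fraction with denominator <= 9 is either p_2/q_2 or the intermediate fraction (k*p_2 + p_1)/(k*q_2 + q_1) with the largest k >= 1 whose denominator stays <= 9; these approach x as k grows, and every other convergent or intermediate fraction in range is farther away.
Largest k: floor((9 - q_1)/q_2) = floor((9 - 1)/5) = 1.
That gives (1*9 + 2)/(1*5 + 1) = 11/6.
Compare the errors: |x - 9/5| = |20*5 - 9*11|/(11*5) = 1/55, and |x - 11/6| = |20*6 - 11*11|/(11*6) = 1/66.
Cross-multiplying, 1*55 = 55 < 66 = 1*66, so 1/66 is smaller: the intermediate fraction 11/6 is closer to x than 9/5.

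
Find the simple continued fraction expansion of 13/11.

Run the Euclidean algorithm on 13 and 11; the successive quotients are the partial quotients a_0, a_1, ... (each step inverts the fractional part left over by the previous one):
  13 = 1*11 + 2, so a_0 = 1.
  11 = 5*2 + 1, so a_1 = 5.
  2 = 2*1 + 0, so a_2 = 2.
The remainder reaches 0 after 3 divisions, so the expansion has 3 partial quotients, read off in order.

[1; 5, 2]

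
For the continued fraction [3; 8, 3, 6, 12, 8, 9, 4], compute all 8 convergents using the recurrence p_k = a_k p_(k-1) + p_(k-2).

Using the convergent recurrence p_i = a_i*p_{i-1} + p_{i-2}, q_i = a_i*q_{i-1} + q_{i-2} with p_{-2}=0, p_{-1}=1, q_{-2}=1, q_{-1}=0:
  i=0: a_0=3, p_0 = 3*1 + 0 = 3, q_0 = 3*0 + 1 = 1.
  i=1: a_1=8, p_1 = 8*3 + 1 = 25, q_1 = 8*1 + 0 = 8.
  i=2: a_2=3, p_2 = 3*25 + 3 = 78, q_2 = 3*8 + 1 = 25.
  i=3: a_3=6, p_3 = 6*78 + 25 = 493, q_3 = 6*25 + 8 = 158.
  i=4: a_4=12, p_4 = 12*493 + 78 = 5994, q_4 = 12*158 + 25 = 1921.
  i=5: a_5=8, p_5 = 8*5994 + 493 = 48445, q_5 = 8*1921 + 158 = 15526.
  i=6: a_6=9, p_6 = 9*48445 + 5994 = 441999, q_6 = 9*15526 + 1921 = 141655.
  i=7: a_7=4, p_7 = 4*441999 + 48445 = 1816441, q_7 = 4*141655 + 15526 = 582146.

3/1, 25/8, 78/25, 493/158, 5994/1921, 48445/15526, 441999/141655, 1816441/582146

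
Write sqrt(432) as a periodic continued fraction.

[20; (1, 3, 1, 1, 1, 3, 1, 40)]

Write x_i = (sqrt(432) + m_i)/d_i with (m_0, d_0) = (0, 1). a_0 = floor(sqrt(432)) = 20, since 20^2 = 400 <= 432 < 441 = 21^2.
Iterate m_{i+1} = d_i*a_i - m_i, d_{i+1} = (432 - m_{i+1}^2)/d_i, a_{i+1} = floor((a_0 + m_{i+1})/d_{i+1}):
  m_1 = 1*20 - 0 = 20, d_1 = (432 - 20^2)/1 = 32/1 = 32, a_1 = floor((20 + 20)/32) = 1.
  m_2 = 32*1 - 20 = 12, d_2 = (432 - 12^2)/32 = 288/32 = 9, a_2 = floor((20 + 12)/9) = 3.
  m_3 = 9*3 - 12 = 15, d_3 = (432 - 15^2)/9 = 207/9 = 23, a_3 = floor((20 + 15)/23) = 1.
  m_4 = 23*1 - 15 = 8, d_4 = (432 - 8^2)/23 = 368/23 = 16, a_4 = floor((20 + 8)/16) = 1.
  m_5 = 16*1 - 8 = 8, d_5 = (432 - 8^2)/16 = 368/16 = 23, a_5 = floor((20 + 8)/23) = 1.
  m_6 = 23*1 - 8 = 15, d_6 = (432 - 15^2)/23 = 207/23 = 9, a_6 = floor((20 + 15)/9) = 3.
  m_7 = 9*3 - 15 = 12, d_7 = (432 - 12^2)/9 = 288/9 = 32, a_7 = floor((20 + 12)/32) = 1.
  m_8 = 32*1 - 12 = 20, d_8 = (432 - 20^2)/32 = 32/32 = 1, a_8 = floor((20 + 20)/1) = 40.
  m_9 = 1*40 - 20 = 20, d_9 = (432 - 20^2)/1 = 32/1 = 32: (m_9, d_9) = (m_1, d_1) = (20, 32), so from here the quotients repeat a_1, ..., a_8; the period length is 8.
Hence the expansion of sqrt(432) is a_0 = 20 followed by the repeating block 1, 3, 1, 1, 1, 3, 1, 40 (period 8).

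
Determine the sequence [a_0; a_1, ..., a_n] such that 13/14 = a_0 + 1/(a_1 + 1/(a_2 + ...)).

Run the Euclidean algorithm on 13 and 14; the successive quotients are the partial quotients a_0, a_1, ... (each step inverts the fractional part left over by the previous one):
  13 = 0*14 + 13, so a_0 = 0.
  14 = 1*13 + 1, so a_1 = 1.
  13 = 13*1 + 0, so a_2 = 13.
The remainder reaches 0 after 3 divisions, so the expansion has 3 partial quotients, read off in order.

[0; 1, 13]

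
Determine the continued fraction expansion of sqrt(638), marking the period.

Write x_i = (sqrt(638) + m_i)/d_i with (m_0, d_0) = (0, 1). a_0 = floor(sqrt(638)) = 25, since 25^2 = 625 <= 638 < 676 = 26^2.
Iterate m_{i+1} = d_i*a_i - m_i, d_{i+1} = (638 - m_{i+1}^2)/d_i, a_{i+1} = floor((a_0 + m_{i+1})/d_{i+1}):
  m_1 = 1*25 - 0 = 25, d_1 = (638 - 25^2)/1 = 13/1 = 13, a_1 = floor((25 + 25)/13) = 3.
  m_2 = 13*3 - 25 = 14, d_2 = (638 - 14^2)/13 = 442/13 = 34, a_2 = floor((25 + 14)/34) = 1.
  m_3 = 34*1 - 14 = 20, d_3 = (638 - 20^2)/34 = 238/34 = 7, a_3 = floor((25 + 20)/7) = 6.
  m_4 = 7*6 - 20 = 22, d_4 = (638 - 22^2)/7 = 154/7 = 22, a_4 = floor((25 + 22)/22) = 2.
  m_5 = 22*2 - 22 = 22, d_5 = (638 - 22^2)/22 = 154/22 = 7, a_5 = floor((25 + 22)/7) = 6.
  m_6 = 7*6 - 22 = 20, d_6 = (638 - 20^2)/7 = 238/7 = 34, a_6 = floor((25 + 20)/34) = 1.
  m_7 = 34*1 - 20 = 14, d_7 = (638 - 14^2)/34 = 442/34 = 13, a_7 = floor((25 + 14)/13) = 3.
  m_8 = 13*3 - 14 = 25, d_8 = (638 - 25^2)/13 = 13/13 = 1, a_8 = floor((25 + 25)/1) = 50.
  m_9 = 1*50 - 25 = 25, d_9 = (638 - 25^2)/1 = 13/1 = 13: (m_9, d_9) = (m_1, d_1) = (25, 13), so from here the quotients repeat a_1, ..., a_8; the period length is 8.
Hence the expansion of sqrt(638) is a_0 = 25 followed by the repeating block 3, 1, 6, 2, 6, 1, 3, 50 (period 8).

[25; (3, 1, 6, 2, 6, 1, 3, 50)]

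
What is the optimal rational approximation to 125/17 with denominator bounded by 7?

Expand x = 125/17 as a continued fraction with the Euclidean algorithm:
  125 = 7*17 + 6, so a_0 = 7.
  17 = 2*6 + 5, so a_1 = 2.
  6 = 1*5 + 1, so a_2 = 1.
  5 = 5*1 + 0, so a_3 = 5.
so x = [7; 2, 1, 5].
Convergents (p_i = a_i*p_{i-1} + p_{i-2}, q_i = a_i*q_{i-1} + q_{i-2} with p_{-2}=0, p_{-1}=1, q_{-2}=1, q_{-1}=0), until the denominator exceeds 7:
  i=0: a_0=7, p_0 = 7*1 + 0 = 7, q_0 = 7*0 + 1 = 1.
  i=1: a_1=2, p_1 = 2*7 + 1 = 15, q_1 = 2*1 + 0 = 2.
  i=2: a_2=1, p_2 = 1*15 + 7 = 22, q_2 = 1*2 + 1 = 3.
  i=3: a_3=5, p_3 = 5*22 + 15 = 125, q_3 = 5*3 + 2 = 17.
q_3 = 17 > 7, so the last convergent with denominator <= 7 is p_2/q_2 = 22/3.
The closest fraction with denominator <= 7 is either p_2/q_2 or the intermediate fraction (k*p_2 + p_1)/(k*q_2 + q_1) with the largest k >= 1 whose denominator stays <= 7; these approach x as k grows, and every other convergent or intermediate fraction in range is farther away.
Largest k: floor((7 - q_1)/q_2) = floor((7 - 2)/3) = 1.
That gives (1*22 + 15)/(1*3 + 2) = 37/5.
Compare the errors: |x - 22/3| = |125*3 - 22*17|/(17*3) = 1/51, and |x - 37/5| = |125*5 - 37*17|/(17*5) = 4/85.
Cross-multiplying, 1*85 = 85 < 204 = 4*51, so 1/51 is smaller: the convergent 22/3 is closer to x than 37/5.

22/3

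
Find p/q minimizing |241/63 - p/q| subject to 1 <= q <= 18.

65/17

Expand x = 241/63 as a continued fraction with the Euclidean algorithm:
  241 = 3*63 + 52, so a_0 = 3.
  63 = 1*52 + 11, so a_1 = 1.
  52 = 4*11 + 8, so a_2 = 4.
  11 = 1*8 + 3, so a_3 = 1.
  8 = 2*3 + 2, so a_4 = 2.
  3 = 1*2 + 1, so a_5 = 1.
  2 = 2*1 + 0, so a_6 = 2.
so x = [3; 1, 4, 1, 2, 1, 2].
Convergents (p_i = a_i*p_{i-1} + p_{i-2}, q_i = a_i*q_{i-1} + q_{i-2} with p_{-2}=0, p_{-1}=1, q_{-2}=1, q_{-1}=0), until the denominator exceeds 18:
  i=0: a_0=3, p_0 = 3*1 + 0 = 3, q_0 = 3*0 + 1 = 1.
  i=1: a_1=1, p_1 = 1*3 + 1 = 4, q_1 = 1*1 + 0 = 1.
  i=2: a_2=4, p_2 = 4*4 + 3 = 19, q_2 = 4*1 + 1 = 5.
  i=3: a_3=1, p_3 = 1*19 + 4 = 23, q_3 = 1*5 + 1 = 6.
  i=4: a_4=2, p_4 = 2*23 + 19 = 65, q_4 = 2*6 + 5 = 17.
  i=5: a_5=1, p_5 = 1*65 + 23 = 88, q_5 = 1*17 + 6 = 23.
q_5 = 23 > 18, so the last convergent with denominator <= 18 is p_4/q_4 = 65/17.
The closest fraction with denominator <= 18 is either p_4/q_4 or the intermediate fraction (k*p_4 + p_3)/(k*q_4 + q_3) with the largest k >= 1 whose denominator stays <= 18; these approach x as k grows, and every other convergent or intermediate fraction in range is farther away.
Largest k: floor((18 - q_3)/q_4) = floor((18 - 6)/17) = 0.
Since k = 0, no intermediate fraction beyond p_4/q_4 has denominator <= 18, so the convergent 65/17 is the closest (its error is |241*17 - 65*63|/(63*17) = 2/1071).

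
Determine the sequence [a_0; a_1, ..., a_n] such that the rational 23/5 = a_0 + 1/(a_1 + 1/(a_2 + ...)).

Run the Euclidean algorithm on 23 and 5; the successive quotients are the partial quotients a_0, a_1, ... (each step inverts the fractional part left over by the previous one):
  23 = 4*5 + 3, so a_0 = 4.
  5 = 1*3 + 2, so a_1 = 1.
  3 = 1*2 + 1, so a_2 = 1.
  2 = 2*1 + 0, so a_3 = 2.
The remainder reaches 0 after 4 divisions, so the expansion has 4 partial quotients, read off in order.

[4; 1, 1, 2]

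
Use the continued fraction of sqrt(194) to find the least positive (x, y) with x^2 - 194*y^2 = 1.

(x, y) = (195, 14)

First expand sqrt(194) as a continued fraction. With x_i = (sqrt(194) + m_i)/d_i and (m_0, d_0) = (0, 1): a_0 = floor(sqrt(194)) = 13, since 13^2 = 169 <= 194 < 196 = 14^2.
Iterate m_{i+1} = d_i*a_i - m_i, d_{i+1} = (194 - m_{i+1}^2)/d_i, a_{i+1} = floor((a_0 + m_{i+1})/d_{i+1}):
  m_1 = 1*13 - 0 = 13, d_1 = (194 - 13^2)/1 = 25/1 = 25, a_1 = floor((13 + 13)/25) = 1.
  m_2 = 25*1 - 13 = 12, d_2 = (194 - 12^2)/25 = 50/25 = 2, a_2 = floor((13 + 12)/2) = 12.
  m_3 = 2*12 - 12 = 12, d_3 = (194 - 12^2)/2 = 50/2 = 25, a_3 = floor((13 + 12)/25) = 1.
  m_4 = 25*1 - 12 = 13, d_4 = (194 - 13^2)/25 = 25/25 = 1, a_4 = floor((13 + 13)/1) = 26.
  m_5 = 1*26 - 13 = 13, d_5 = (194 - 13^2)/1 = 25/1 = 25: (m_5, d_5) = (m_1, d_1) = (13, 25), so from here the quotients repeat a_1, ..., a_4; the period length is 4.
So sqrt(194) = [13; (1, 12, 1, 26)] with period length k = 4.
k is even, so the fundamental solution of x^2 - 194y^2 = 1 is (p_{k-1}, q_{k-1}) = (p_3, q_3); compute convergents through index 3.
Convergents (p_i = a_i*p_{i-1} + p_{i-2}, q_i = a_i*q_{i-1} + q_{i-2} with p_{-2}=0, p_{-1}=1, q_{-2}=1, q_{-1}=0):
  i=0: a_0=13, p_0 = 13*1 + 0 = 13, q_0 = 13*0 + 1 = 1.
  i=1: a_1=1, p_1 = 1*13 + 1 = 14, q_1 = 1*1 + 0 = 1.
  i=2: a_2=12, p_2 = 12*14 + 13 = 181, q_2 = 12*1 + 1 = 13.
  i=3: a_3=1, p_3 = 1*181 + 14 = 195, q_3 = 1*13 + 1 = 14.
Check: 195^2 - 194*14^2 = 38025 - 38024 = 1, so (x, y) = (195, 14) solves the equation, and by the theorem it is the least positive solution.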